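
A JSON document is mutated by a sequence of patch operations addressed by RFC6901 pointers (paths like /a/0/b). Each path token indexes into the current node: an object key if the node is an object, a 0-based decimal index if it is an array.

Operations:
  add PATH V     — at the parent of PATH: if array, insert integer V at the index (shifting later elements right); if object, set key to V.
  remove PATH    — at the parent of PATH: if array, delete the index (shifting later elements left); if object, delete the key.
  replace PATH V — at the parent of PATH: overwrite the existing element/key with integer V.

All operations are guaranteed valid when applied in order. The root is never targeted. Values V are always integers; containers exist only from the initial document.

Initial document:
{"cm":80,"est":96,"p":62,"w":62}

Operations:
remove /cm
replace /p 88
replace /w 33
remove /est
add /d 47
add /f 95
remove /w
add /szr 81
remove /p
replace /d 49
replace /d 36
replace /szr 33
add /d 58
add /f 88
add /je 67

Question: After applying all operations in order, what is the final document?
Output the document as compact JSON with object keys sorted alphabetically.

Answer: {"d":58,"f":88,"je":67,"szr":33}

Derivation:
After op 1 (remove /cm): {"est":96,"p":62,"w":62}
After op 2 (replace /p 88): {"est":96,"p":88,"w":62}
After op 3 (replace /w 33): {"est":96,"p":88,"w":33}
After op 4 (remove /est): {"p":88,"w":33}
After op 5 (add /d 47): {"d":47,"p":88,"w":33}
After op 6 (add /f 95): {"d":47,"f":95,"p":88,"w":33}
After op 7 (remove /w): {"d":47,"f":95,"p":88}
After op 8 (add /szr 81): {"d":47,"f":95,"p":88,"szr":81}
After op 9 (remove /p): {"d":47,"f":95,"szr":81}
After op 10 (replace /d 49): {"d":49,"f":95,"szr":81}
After op 11 (replace /d 36): {"d":36,"f":95,"szr":81}
After op 12 (replace /szr 33): {"d":36,"f":95,"szr":33}
After op 13 (add /d 58): {"d":58,"f":95,"szr":33}
After op 14 (add /f 88): {"d":58,"f":88,"szr":33}
After op 15 (add /je 67): {"d":58,"f":88,"je":67,"szr":33}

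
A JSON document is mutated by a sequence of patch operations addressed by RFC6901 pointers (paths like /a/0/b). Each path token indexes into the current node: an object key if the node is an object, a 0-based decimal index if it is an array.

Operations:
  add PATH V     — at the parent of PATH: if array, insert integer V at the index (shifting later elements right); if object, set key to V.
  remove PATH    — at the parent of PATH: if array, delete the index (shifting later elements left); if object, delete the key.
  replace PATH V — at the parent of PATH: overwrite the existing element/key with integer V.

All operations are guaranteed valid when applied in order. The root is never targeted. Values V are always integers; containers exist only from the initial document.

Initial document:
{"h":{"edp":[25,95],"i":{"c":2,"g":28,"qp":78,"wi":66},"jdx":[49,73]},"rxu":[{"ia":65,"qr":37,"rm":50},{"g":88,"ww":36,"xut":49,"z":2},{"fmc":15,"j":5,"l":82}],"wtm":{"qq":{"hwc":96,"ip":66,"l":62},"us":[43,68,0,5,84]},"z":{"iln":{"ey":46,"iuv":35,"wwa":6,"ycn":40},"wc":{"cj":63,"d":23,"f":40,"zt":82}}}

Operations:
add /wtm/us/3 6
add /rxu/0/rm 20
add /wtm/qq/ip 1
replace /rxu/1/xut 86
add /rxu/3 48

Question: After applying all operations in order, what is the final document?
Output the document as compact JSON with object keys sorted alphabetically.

After op 1 (add /wtm/us/3 6): {"h":{"edp":[25,95],"i":{"c":2,"g":28,"qp":78,"wi":66},"jdx":[49,73]},"rxu":[{"ia":65,"qr":37,"rm":50},{"g":88,"ww":36,"xut":49,"z":2},{"fmc":15,"j":5,"l":82}],"wtm":{"qq":{"hwc":96,"ip":66,"l":62},"us":[43,68,0,6,5,84]},"z":{"iln":{"ey":46,"iuv":35,"wwa":6,"ycn":40},"wc":{"cj":63,"d":23,"f":40,"zt":82}}}
After op 2 (add /rxu/0/rm 20): {"h":{"edp":[25,95],"i":{"c":2,"g":28,"qp":78,"wi":66},"jdx":[49,73]},"rxu":[{"ia":65,"qr":37,"rm":20},{"g":88,"ww":36,"xut":49,"z":2},{"fmc":15,"j":5,"l":82}],"wtm":{"qq":{"hwc":96,"ip":66,"l":62},"us":[43,68,0,6,5,84]},"z":{"iln":{"ey":46,"iuv":35,"wwa":6,"ycn":40},"wc":{"cj":63,"d":23,"f":40,"zt":82}}}
After op 3 (add /wtm/qq/ip 1): {"h":{"edp":[25,95],"i":{"c":2,"g":28,"qp":78,"wi":66},"jdx":[49,73]},"rxu":[{"ia":65,"qr":37,"rm":20},{"g":88,"ww":36,"xut":49,"z":2},{"fmc":15,"j":5,"l":82}],"wtm":{"qq":{"hwc":96,"ip":1,"l":62},"us":[43,68,0,6,5,84]},"z":{"iln":{"ey":46,"iuv":35,"wwa":6,"ycn":40},"wc":{"cj":63,"d":23,"f":40,"zt":82}}}
After op 4 (replace /rxu/1/xut 86): {"h":{"edp":[25,95],"i":{"c":2,"g":28,"qp":78,"wi":66},"jdx":[49,73]},"rxu":[{"ia":65,"qr":37,"rm":20},{"g":88,"ww":36,"xut":86,"z":2},{"fmc":15,"j":5,"l":82}],"wtm":{"qq":{"hwc":96,"ip":1,"l":62},"us":[43,68,0,6,5,84]},"z":{"iln":{"ey":46,"iuv":35,"wwa":6,"ycn":40},"wc":{"cj":63,"d":23,"f":40,"zt":82}}}
After op 5 (add /rxu/3 48): {"h":{"edp":[25,95],"i":{"c":2,"g":28,"qp":78,"wi":66},"jdx":[49,73]},"rxu":[{"ia":65,"qr":37,"rm":20},{"g":88,"ww":36,"xut":86,"z":2},{"fmc":15,"j":5,"l":82},48],"wtm":{"qq":{"hwc":96,"ip":1,"l":62},"us":[43,68,0,6,5,84]},"z":{"iln":{"ey":46,"iuv":35,"wwa":6,"ycn":40},"wc":{"cj":63,"d":23,"f":40,"zt":82}}}

Answer: {"h":{"edp":[25,95],"i":{"c":2,"g":28,"qp":78,"wi":66},"jdx":[49,73]},"rxu":[{"ia":65,"qr":37,"rm":20},{"g":88,"ww":36,"xut":86,"z":2},{"fmc":15,"j":5,"l":82},48],"wtm":{"qq":{"hwc":96,"ip":1,"l":62},"us":[43,68,0,6,5,84]},"z":{"iln":{"ey":46,"iuv":35,"wwa":6,"ycn":40},"wc":{"cj":63,"d":23,"f":40,"zt":82}}}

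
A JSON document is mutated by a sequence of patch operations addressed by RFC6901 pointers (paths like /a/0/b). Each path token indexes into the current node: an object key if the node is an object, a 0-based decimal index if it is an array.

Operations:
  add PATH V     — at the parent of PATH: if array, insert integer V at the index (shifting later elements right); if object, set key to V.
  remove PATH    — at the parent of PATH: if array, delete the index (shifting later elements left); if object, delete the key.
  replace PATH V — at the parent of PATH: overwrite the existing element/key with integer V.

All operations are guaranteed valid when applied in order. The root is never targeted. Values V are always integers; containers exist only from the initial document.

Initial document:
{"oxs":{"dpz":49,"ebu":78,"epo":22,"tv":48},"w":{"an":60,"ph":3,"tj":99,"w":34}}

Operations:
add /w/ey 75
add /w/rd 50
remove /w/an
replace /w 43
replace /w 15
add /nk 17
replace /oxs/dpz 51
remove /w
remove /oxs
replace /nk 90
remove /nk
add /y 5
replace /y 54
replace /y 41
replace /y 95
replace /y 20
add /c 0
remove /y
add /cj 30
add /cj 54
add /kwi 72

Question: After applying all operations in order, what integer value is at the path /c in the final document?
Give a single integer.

Answer: 0

Derivation:
After op 1 (add /w/ey 75): {"oxs":{"dpz":49,"ebu":78,"epo":22,"tv":48},"w":{"an":60,"ey":75,"ph":3,"tj":99,"w":34}}
After op 2 (add /w/rd 50): {"oxs":{"dpz":49,"ebu":78,"epo":22,"tv":48},"w":{"an":60,"ey":75,"ph":3,"rd":50,"tj":99,"w":34}}
After op 3 (remove /w/an): {"oxs":{"dpz":49,"ebu":78,"epo":22,"tv":48},"w":{"ey":75,"ph":3,"rd":50,"tj":99,"w":34}}
After op 4 (replace /w 43): {"oxs":{"dpz":49,"ebu":78,"epo":22,"tv":48},"w":43}
After op 5 (replace /w 15): {"oxs":{"dpz":49,"ebu":78,"epo":22,"tv":48},"w":15}
After op 6 (add /nk 17): {"nk":17,"oxs":{"dpz":49,"ebu":78,"epo":22,"tv":48},"w":15}
After op 7 (replace /oxs/dpz 51): {"nk":17,"oxs":{"dpz":51,"ebu":78,"epo":22,"tv":48},"w":15}
After op 8 (remove /w): {"nk":17,"oxs":{"dpz":51,"ebu":78,"epo":22,"tv":48}}
After op 9 (remove /oxs): {"nk":17}
After op 10 (replace /nk 90): {"nk":90}
After op 11 (remove /nk): {}
After op 12 (add /y 5): {"y":5}
After op 13 (replace /y 54): {"y":54}
After op 14 (replace /y 41): {"y":41}
After op 15 (replace /y 95): {"y":95}
After op 16 (replace /y 20): {"y":20}
After op 17 (add /c 0): {"c":0,"y":20}
After op 18 (remove /y): {"c":0}
After op 19 (add /cj 30): {"c":0,"cj":30}
After op 20 (add /cj 54): {"c":0,"cj":54}
After op 21 (add /kwi 72): {"c":0,"cj":54,"kwi":72}
Value at /c: 0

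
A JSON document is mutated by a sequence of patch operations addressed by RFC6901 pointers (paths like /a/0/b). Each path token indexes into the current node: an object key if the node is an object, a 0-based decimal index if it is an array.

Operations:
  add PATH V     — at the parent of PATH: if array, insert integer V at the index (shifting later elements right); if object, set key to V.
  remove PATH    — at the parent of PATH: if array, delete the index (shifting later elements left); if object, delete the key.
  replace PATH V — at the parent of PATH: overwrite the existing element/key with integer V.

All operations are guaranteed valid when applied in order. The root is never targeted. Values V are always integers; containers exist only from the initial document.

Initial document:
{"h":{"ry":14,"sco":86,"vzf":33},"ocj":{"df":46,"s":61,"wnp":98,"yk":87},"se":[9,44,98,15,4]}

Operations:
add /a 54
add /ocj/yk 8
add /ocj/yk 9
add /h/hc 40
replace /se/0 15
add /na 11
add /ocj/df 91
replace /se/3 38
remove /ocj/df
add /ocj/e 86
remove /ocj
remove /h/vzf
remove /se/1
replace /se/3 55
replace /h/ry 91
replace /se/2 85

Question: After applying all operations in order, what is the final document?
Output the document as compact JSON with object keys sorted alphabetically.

Answer: {"a":54,"h":{"hc":40,"ry":91,"sco":86},"na":11,"se":[15,98,85,55]}

Derivation:
After op 1 (add /a 54): {"a":54,"h":{"ry":14,"sco":86,"vzf":33},"ocj":{"df":46,"s":61,"wnp":98,"yk":87},"se":[9,44,98,15,4]}
After op 2 (add /ocj/yk 8): {"a":54,"h":{"ry":14,"sco":86,"vzf":33},"ocj":{"df":46,"s":61,"wnp":98,"yk":8},"se":[9,44,98,15,4]}
After op 3 (add /ocj/yk 9): {"a":54,"h":{"ry":14,"sco":86,"vzf":33},"ocj":{"df":46,"s":61,"wnp":98,"yk":9},"se":[9,44,98,15,4]}
After op 4 (add /h/hc 40): {"a":54,"h":{"hc":40,"ry":14,"sco":86,"vzf":33},"ocj":{"df":46,"s":61,"wnp":98,"yk":9},"se":[9,44,98,15,4]}
After op 5 (replace /se/0 15): {"a":54,"h":{"hc":40,"ry":14,"sco":86,"vzf":33},"ocj":{"df":46,"s":61,"wnp":98,"yk":9},"se":[15,44,98,15,4]}
After op 6 (add /na 11): {"a":54,"h":{"hc":40,"ry":14,"sco":86,"vzf":33},"na":11,"ocj":{"df":46,"s":61,"wnp":98,"yk":9},"se":[15,44,98,15,4]}
After op 7 (add /ocj/df 91): {"a":54,"h":{"hc":40,"ry":14,"sco":86,"vzf":33},"na":11,"ocj":{"df":91,"s":61,"wnp":98,"yk":9},"se":[15,44,98,15,4]}
After op 8 (replace /se/3 38): {"a":54,"h":{"hc":40,"ry":14,"sco":86,"vzf":33},"na":11,"ocj":{"df":91,"s":61,"wnp":98,"yk":9},"se":[15,44,98,38,4]}
After op 9 (remove /ocj/df): {"a":54,"h":{"hc":40,"ry":14,"sco":86,"vzf":33},"na":11,"ocj":{"s":61,"wnp":98,"yk":9},"se":[15,44,98,38,4]}
After op 10 (add /ocj/e 86): {"a":54,"h":{"hc":40,"ry":14,"sco":86,"vzf":33},"na":11,"ocj":{"e":86,"s":61,"wnp":98,"yk":9},"se":[15,44,98,38,4]}
After op 11 (remove /ocj): {"a":54,"h":{"hc":40,"ry":14,"sco":86,"vzf":33},"na":11,"se":[15,44,98,38,4]}
After op 12 (remove /h/vzf): {"a":54,"h":{"hc":40,"ry":14,"sco":86},"na":11,"se":[15,44,98,38,4]}
After op 13 (remove /se/1): {"a":54,"h":{"hc":40,"ry":14,"sco":86},"na":11,"se":[15,98,38,4]}
After op 14 (replace /se/3 55): {"a":54,"h":{"hc":40,"ry":14,"sco":86},"na":11,"se":[15,98,38,55]}
After op 15 (replace /h/ry 91): {"a":54,"h":{"hc":40,"ry":91,"sco":86},"na":11,"se":[15,98,38,55]}
After op 16 (replace /se/2 85): {"a":54,"h":{"hc":40,"ry":91,"sco":86},"na":11,"se":[15,98,85,55]}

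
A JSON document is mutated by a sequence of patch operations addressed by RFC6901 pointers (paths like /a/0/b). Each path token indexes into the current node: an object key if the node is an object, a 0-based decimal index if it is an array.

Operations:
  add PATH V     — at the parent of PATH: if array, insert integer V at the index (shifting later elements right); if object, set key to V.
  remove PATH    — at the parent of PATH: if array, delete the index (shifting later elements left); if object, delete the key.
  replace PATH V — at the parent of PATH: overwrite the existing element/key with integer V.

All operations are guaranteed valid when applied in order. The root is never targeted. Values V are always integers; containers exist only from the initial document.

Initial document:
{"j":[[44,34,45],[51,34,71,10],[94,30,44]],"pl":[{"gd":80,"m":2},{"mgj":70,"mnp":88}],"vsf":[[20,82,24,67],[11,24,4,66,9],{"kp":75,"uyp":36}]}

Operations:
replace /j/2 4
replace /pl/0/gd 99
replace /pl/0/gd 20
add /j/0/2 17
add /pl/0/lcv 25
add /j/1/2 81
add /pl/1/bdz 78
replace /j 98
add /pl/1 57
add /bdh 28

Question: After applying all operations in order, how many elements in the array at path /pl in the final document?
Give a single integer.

Answer: 3

Derivation:
After op 1 (replace /j/2 4): {"j":[[44,34,45],[51,34,71,10],4],"pl":[{"gd":80,"m":2},{"mgj":70,"mnp":88}],"vsf":[[20,82,24,67],[11,24,4,66,9],{"kp":75,"uyp":36}]}
After op 2 (replace /pl/0/gd 99): {"j":[[44,34,45],[51,34,71,10],4],"pl":[{"gd":99,"m":2},{"mgj":70,"mnp":88}],"vsf":[[20,82,24,67],[11,24,4,66,9],{"kp":75,"uyp":36}]}
After op 3 (replace /pl/0/gd 20): {"j":[[44,34,45],[51,34,71,10],4],"pl":[{"gd":20,"m":2},{"mgj":70,"mnp":88}],"vsf":[[20,82,24,67],[11,24,4,66,9],{"kp":75,"uyp":36}]}
After op 4 (add /j/0/2 17): {"j":[[44,34,17,45],[51,34,71,10],4],"pl":[{"gd":20,"m":2},{"mgj":70,"mnp":88}],"vsf":[[20,82,24,67],[11,24,4,66,9],{"kp":75,"uyp":36}]}
After op 5 (add /pl/0/lcv 25): {"j":[[44,34,17,45],[51,34,71,10],4],"pl":[{"gd":20,"lcv":25,"m":2},{"mgj":70,"mnp":88}],"vsf":[[20,82,24,67],[11,24,4,66,9],{"kp":75,"uyp":36}]}
After op 6 (add /j/1/2 81): {"j":[[44,34,17,45],[51,34,81,71,10],4],"pl":[{"gd":20,"lcv":25,"m":2},{"mgj":70,"mnp":88}],"vsf":[[20,82,24,67],[11,24,4,66,9],{"kp":75,"uyp":36}]}
After op 7 (add /pl/1/bdz 78): {"j":[[44,34,17,45],[51,34,81,71,10],4],"pl":[{"gd":20,"lcv":25,"m":2},{"bdz":78,"mgj":70,"mnp":88}],"vsf":[[20,82,24,67],[11,24,4,66,9],{"kp":75,"uyp":36}]}
After op 8 (replace /j 98): {"j":98,"pl":[{"gd":20,"lcv":25,"m":2},{"bdz":78,"mgj":70,"mnp":88}],"vsf":[[20,82,24,67],[11,24,4,66,9],{"kp":75,"uyp":36}]}
After op 9 (add /pl/1 57): {"j":98,"pl":[{"gd":20,"lcv":25,"m":2},57,{"bdz":78,"mgj":70,"mnp":88}],"vsf":[[20,82,24,67],[11,24,4,66,9],{"kp":75,"uyp":36}]}
After op 10 (add /bdh 28): {"bdh":28,"j":98,"pl":[{"gd":20,"lcv":25,"m":2},57,{"bdz":78,"mgj":70,"mnp":88}],"vsf":[[20,82,24,67],[11,24,4,66,9],{"kp":75,"uyp":36}]}
Size at path /pl: 3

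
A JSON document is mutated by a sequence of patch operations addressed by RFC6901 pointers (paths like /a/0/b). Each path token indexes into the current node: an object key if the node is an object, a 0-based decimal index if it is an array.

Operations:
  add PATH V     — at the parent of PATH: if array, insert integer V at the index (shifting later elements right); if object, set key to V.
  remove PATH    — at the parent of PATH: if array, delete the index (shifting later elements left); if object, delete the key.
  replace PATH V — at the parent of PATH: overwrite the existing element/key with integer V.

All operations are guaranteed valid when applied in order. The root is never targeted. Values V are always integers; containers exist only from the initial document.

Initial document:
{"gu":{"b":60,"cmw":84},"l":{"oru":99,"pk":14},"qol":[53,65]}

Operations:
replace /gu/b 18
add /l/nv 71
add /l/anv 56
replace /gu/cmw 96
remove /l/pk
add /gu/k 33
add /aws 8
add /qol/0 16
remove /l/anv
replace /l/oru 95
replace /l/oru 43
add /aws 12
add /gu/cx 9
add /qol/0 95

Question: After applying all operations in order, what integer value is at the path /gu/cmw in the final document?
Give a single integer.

Answer: 96

Derivation:
After op 1 (replace /gu/b 18): {"gu":{"b":18,"cmw":84},"l":{"oru":99,"pk":14},"qol":[53,65]}
After op 2 (add /l/nv 71): {"gu":{"b":18,"cmw":84},"l":{"nv":71,"oru":99,"pk":14},"qol":[53,65]}
After op 3 (add /l/anv 56): {"gu":{"b":18,"cmw":84},"l":{"anv":56,"nv":71,"oru":99,"pk":14},"qol":[53,65]}
After op 4 (replace /gu/cmw 96): {"gu":{"b":18,"cmw":96},"l":{"anv":56,"nv":71,"oru":99,"pk":14},"qol":[53,65]}
After op 5 (remove /l/pk): {"gu":{"b":18,"cmw":96},"l":{"anv":56,"nv":71,"oru":99},"qol":[53,65]}
After op 6 (add /gu/k 33): {"gu":{"b":18,"cmw":96,"k":33},"l":{"anv":56,"nv":71,"oru":99},"qol":[53,65]}
After op 7 (add /aws 8): {"aws":8,"gu":{"b":18,"cmw":96,"k":33},"l":{"anv":56,"nv":71,"oru":99},"qol":[53,65]}
After op 8 (add /qol/0 16): {"aws":8,"gu":{"b":18,"cmw":96,"k":33},"l":{"anv":56,"nv":71,"oru":99},"qol":[16,53,65]}
After op 9 (remove /l/anv): {"aws":8,"gu":{"b":18,"cmw":96,"k":33},"l":{"nv":71,"oru":99},"qol":[16,53,65]}
After op 10 (replace /l/oru 95): {"aws":8,"gu":{"b":18,"cmw":96,"k":33},"l":{"nv":71,"oru":95},"qol":[16,53,65]}
After op 11 (replace /l/oru 43): {"aws":8,"gu":{"b":18,"cmw":96,"k":33},"l":{"nv":71,"oru":43},"qol":[16,53,65]}
After op 12 (add /aws 12): {"aws":12,"gu":{"b":18,"cmw":96,"k":33},"l":{"nv":71,"oru":43},"qol":[16,53,65]}
After op 13 (add /gu/cx 9): {"aws":12,"gu":{"b":18,"cmw":96,"cx":9,"k":33},"l":{"nv":71,"oru":43},"qol":[16,53,65]}
After op 14 (add /qol/0 95): {"aws":12,"gu":{"b":18,"cmw":96,"cx":9,"k":33},"l":{"nv":71,"oru":43},"qol":[95,16,53,65]}
Value at /gu/cmw: 96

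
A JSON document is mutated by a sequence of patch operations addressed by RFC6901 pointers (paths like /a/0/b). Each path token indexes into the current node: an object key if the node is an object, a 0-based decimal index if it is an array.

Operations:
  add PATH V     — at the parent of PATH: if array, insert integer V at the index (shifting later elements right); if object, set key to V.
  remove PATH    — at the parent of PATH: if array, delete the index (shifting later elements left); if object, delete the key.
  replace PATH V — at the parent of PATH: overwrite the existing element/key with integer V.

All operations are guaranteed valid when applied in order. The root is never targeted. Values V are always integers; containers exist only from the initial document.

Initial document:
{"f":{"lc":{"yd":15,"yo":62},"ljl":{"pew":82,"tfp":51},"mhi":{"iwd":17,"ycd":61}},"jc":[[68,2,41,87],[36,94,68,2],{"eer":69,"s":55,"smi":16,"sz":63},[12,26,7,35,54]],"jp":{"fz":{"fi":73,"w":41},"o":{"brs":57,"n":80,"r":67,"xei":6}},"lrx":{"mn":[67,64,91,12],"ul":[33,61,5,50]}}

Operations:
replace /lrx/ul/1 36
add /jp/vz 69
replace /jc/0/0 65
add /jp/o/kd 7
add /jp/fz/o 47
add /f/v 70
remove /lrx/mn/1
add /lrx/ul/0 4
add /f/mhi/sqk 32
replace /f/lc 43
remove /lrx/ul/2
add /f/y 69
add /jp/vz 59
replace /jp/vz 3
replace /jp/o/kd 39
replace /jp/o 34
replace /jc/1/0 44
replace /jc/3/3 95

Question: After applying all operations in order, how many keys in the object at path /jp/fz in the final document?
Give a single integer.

After op 1 (replace /lrx/ul/1 36): {"f":{"lc":{"yd":15,"yo":62},"ljl":{"pew":82,"tfp":51},"mhi":{"iwd":17,"ycd":61}},"jc":[[68,2,41,87],[36,94,68,2],{"eer":69,"s":55,"smi":16,"sz":63},[12,26,7,35,54]],"jp":{"fz":{"fi":73,"w":41},"o":{"brs":57,"n":80,"r":67,"xei":6}},"lrx":{"mn":[67,64,91,12],"ul":[33,36,5,50]}}
After op 2 (add /jp/vz 69): {"f":{"lc":{"yd":15,"yo":62},"ljl":{"pew":82,"tfp":51},"mhi":{"iwd":17,"ycd":61}},"jc":[[68,2,41,87],[36,94,68,2],{"eer":69,"s":55,"smi":16,"sz":63},[12,26,7,35,54]],"jp":{"fz":{"fi":73,"w":41},"o":{"brs":57,"n":80,"r":67,"xei":6},"vz":69},"lrx":{"mn":[67,64,91,12],"ul":[33,36,5,50]}}
After op 3 (replace /jc/0/0 65): {"f":{"lc":{"yd":15,"yo":62},"ljl":{"pew":82,"tfp":51},"mhi":{"iwd":17,"ycd":61}},"jc":[[65,2,41,87],[36,94,68,2],{"eer":69,"s":55,"smi":16,"sz":63},[12,26,7,35,54]],"jp":{"fz":{"fi":73,"w":41},"o":{"brs":57,"n":80,"r":67,"xei":6},"vz":69},"lrx":{"mn":[67,64,91,12],"ul":[33,36,5,50]}}
After op 4 (add /jp/o/kd 7): {"f":{"lc":{"yd":15,"yo":62},"ljl":{"pew":82,"tfp":51},"mhi":{"iwd":17,"ycd":61}},"jc":[[65,2,41,87],[36,94,68,2],{"eer":69,"s":55,"smi":16,"sz":63},[12,26,7,35,54]],"jp":{"fz":{"fi":73,"w":41},"o":{"brs":57,"kd":7,"n":80,"r":67,"xei":6},"vz":69},"lrx":{"mn":[67,64,91,12],"ul":[33,36,5,50]}}
After op 5 (add /jp/fz/o 47): {"f":{"lc":{"yd":15,"yo":62},"ljl":{"pew":82,"tfp":51},"mhi":{"iwd":17,"ycd":61}},"jc":[[65,2,41,87],[36,94,68,2],{"eer":69,"s":55,"smi":16,"sz":63},[12,26,7,35,54]],"jp":{"fz":{"fi":73,"o":47,"w":41},"o":{"brs":57,"kd":7,"n":80,"r":67,"xei":6},"vz":69},"lrx":{"mn":[67,64,91,12],"ul":[33,36,5,50]}}
After op 6 (add /f/v 70): {"f":{"lc":{"yd":15,"yo":62},"ljl":{"pew":82,"tfp":51},"mhi":{"iwd":17,"ycd":61},"v":70},"jc":[[65,2,41,87],[36,94,68,2],{"eer":69,"s":55,"smi":16,"sz":63},[12,26,7,35,54]],"jp":{"fz":{"fi":73,"o":47,"w":41},"o":{"brs":57,"kd":7,"n":80,"r":67,"xei":6},"vz":69},"lrx":{"mn":[67,64,91,12],"ul":[33,36,5,50]}}
After op 7 (remove /lrx/mn/1): {"f":{"lc":{"yd":15,"yo":62},"ljl":{"pew":82,"tfp":51},"mhi":{"iwd":17,"ycd":61},"v":70},"jc":[[65,2,41,87],[36,94,68,2],{"eer":69,"s":55,"smi":16,"sz":63},[12,26,7,35,54]],"jp":{"fz":{"fi":73,"o":47,"w":41},"o":{"brs":57,"kd":7,"n":80,"r":67,"xei":6},"vz":69},"lrx":{"mn":[67,91,12],"ul":[33,36,5,50]}}
After op 8 (add /lrx/ul/0 4): {"f":{"lc":{"yd":15,"yo":62},"ljl":{"pew":82,"tfp":51},"mhi":{"iwd":17,"ycd":61},"v":70},"jc":[[65,2,41,87],[36,94,68,2],{"eer":69,"s":55,"smi":16,"sz":63},[12,26,7,35,54]],"jp":{"fz":{"fi":73,"o":47,"w":41},"o":{"brs":57,"kd":7,"n":80,"r":67,"xei":6},"vz":69},"lrx":{"mn":[67,91,12],"ul":[4,33,36,5,50]}}
After op 9 (add /f/mhi/sqk 32): {"f":{"lc":{"yd":15,"yo":62},"ljl":{"pew":82,"tfp":51},"mhi":{"iwd":17,"sqk":32,"ycd":61},"v":70},"jc":[[65,2,41,87],[36,94,68,2],{"eer":69,"s":55,"smi":16,"sz":63},[12,26,7,35,54]],"jp":{"fz":{"fi":73,"o":47,"w":41},"o":{"brs":57,"kd":7,"n":80,"r":67,"xei":6},"vz":69},"lrx":{"mn":[67,91,12],"ul":[4,33,36,5,50]}}
After op 10 (replace /f/lc 43): {"f":{"lc":43,"ljl":{"pew":82,"tfp":51},"mhi":{"iwd":17,"sqk":32,"ycd":61},"v":70},"jc":[[65,2,41,87],[36,94,68,2],{"eer":69,"s":55,"smi":16,"sz":63},[12,26,7,35,54]],"jp":{"fz":{"fi":73,"o":47,"w":41},"o":{"brs":57,"kd":7,"n":80,"r":67,"xei":6},"vz":69},"lrx":{"mn":[67,91,12],"ul":[4,33,36,5,50]}}
After op 11 (remove /lrx/ul/2): {"f":{"lc":43,"ljl":{"pew":82,"tfp":51},"mhi":{"iwd":17,"sqk":32,"ycd":61},"v":70},"jc":[[65,2,41,87],[36,94,68,2],{"eer":69,"s":55,"smi":16,"sz":63},[12,26,7,35,54]],"jp":{"fz":{"fi":73,"o":47,"w":41},"o":{"brs":57,"kd":7,"n":80,"r":67,"xei":6},"vz":69},"lrx":{"mn":[67,91,12],"ul":[4,33,5,50]}}
After op 12 (add /f/y 69): {"f":{"lc":43,"ljl":{"pew":82,"tfp":51},"mhi":{"iwd":17,"sqk":32,"ycd":61},"v":70,"y":69},"jc":[[65,2,41,87],[36,94,68,2],{"eer":69,"s":55,"smi":16,"sz":63},[12,26,7,35,54]],"jp":{"fz":{"fi":73,"o":47,"w":41},"o":{"brs":57,"kd":7,"n":80,"r":67,"xei":6},"vz":69},"lrx":{"mn":[67,91,12],"ul":[4,33,5,50]}}
After op 13 (add /jp/vz 59): {"f":{"lc":43,"ljl":{"pew":82,"tfp":51},"mhi":{"iwd":17,"sqk":32,"ycd":61},"v":70,"y":69},"jc":[[65,2,41,87],[36,94,68,2],{"eer":69,"s":55,"smi":16,"sz":63},[12,26,7,35,54]],"jp":{"fz":{"fi":73,"o":47,"w":41},"o":{"brs":57,"kd":7,"n":80,"r":67,"xei":6},"vz":59},"lrx":{"mn":[67,91,12],"ul":[4,33,5,50]}}
After op 14 (replace /jp/vz 3): {"f":{"lc":43,"ljl":{"pew":82,"tfp":51},"mhi":{"iwd":17,"sqk":32,"ycd":61},"v":70,"y":69},"jc":[[65,2,41,87],[36,94,68,2],{"eer":69,"s":55,"smi":16,"sz":63},[12,26,7,35,54]],"jp":{"fz":{"fi":73,"o":47,"w":41},"o":{"brs":57,"kd":7,"n":80,"r":67,"xei":6},"vz":3},"lrx":{"mn":[67,91,12],"ul":[4,33,5,50]}}
After op 15 (replace /jp/o/kd 39): {"f":{"lc":43,"ljl":{"pew":82,"tfp":51},"mhi":{"iwd":17,"sqk":32,"ycd":61},"v":70,"y":69},"jc":[[65,2,41,87],[36,94,68,2],{"eer":69,"s":55,"smi":16,"sz":63},[12,26,7,35,54]],"jp":{"fz":{"fi":73,"o":47,"w":41},"o":{"brs":57,"kd":39,"n":80,"r":67,"xei":6},"vz":3},"lrx":{"mn":[67,91,12],"ul":[4,33,5,50]}}
After op 16 (replace /jp/o 34): {"f":{"lc":43,"ljl":{"pew":82,"tfp":51},"mhi":{"iwd":17,"sqk":32,"ycd":61},"v":70,"y":69},"jc":[[65,2,41,87],[36,94,68,2],{"eer":69,"s":55,"smi":16,"sz":63},[12,26,7,35,54]],"jp":{"fz":{"fi":73,"o":47,"w":41},"o":34,"vz":3},"lrx":{"mn":[67,91,12],"ul":[4,33,5,50]}}
After op 17 (replace /jc/1/0 44): {"f":{"lc":43,"ljl":{"pew":82,"tfp":51},"mhi":{"iwd":17,"sqk":32,"ycd":61},"v":70,"y":69},"jc":[[65,2,41,87],[44,94,68,2],{"eer":69,"s":55,"smi":16,"sz":63},[12,26,7,35,54]],"jp":{"fz":{"fi":73,"o":47,"w":41},"o":34,"vz":3},"lrx":{"mn":[67,91,12],"ul":[4,33,5,50]}}
After op 18 (replace /jc/3/3 95): {"f":{"lc":43,"ljl":{"pew":82,"tfp":51},"mhi":{"iwd":17,"sqk":32,"ycd":61},"v":70,"y":69},"jc":[[65,2,41,87],[44,94,68,2],{"eer":69,"s":55,"smi":16,"sz":63},[12,26,7,95,54]],"jp":{"fz":{"fi":73,"o":47,"w":41},"o":34,"vz":3},"lrx":{"mn":[67,91,12],"ul":[4,33,5,50]}}
Size at path /jp/fz: 3

Answer: 3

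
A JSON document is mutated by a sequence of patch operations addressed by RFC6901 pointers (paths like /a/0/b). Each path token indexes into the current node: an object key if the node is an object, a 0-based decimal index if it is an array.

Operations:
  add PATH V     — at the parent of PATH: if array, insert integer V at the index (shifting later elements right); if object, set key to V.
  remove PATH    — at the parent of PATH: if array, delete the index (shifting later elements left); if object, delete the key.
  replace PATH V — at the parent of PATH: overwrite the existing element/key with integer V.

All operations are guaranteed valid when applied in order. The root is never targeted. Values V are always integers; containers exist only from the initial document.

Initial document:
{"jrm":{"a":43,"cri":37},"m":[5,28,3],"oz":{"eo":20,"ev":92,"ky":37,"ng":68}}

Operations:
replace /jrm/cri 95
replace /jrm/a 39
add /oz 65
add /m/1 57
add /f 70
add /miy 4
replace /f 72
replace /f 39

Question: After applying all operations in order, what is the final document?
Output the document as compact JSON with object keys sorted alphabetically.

After op 1 (replace /jrm/cri 95): {"jrm":{"a":43,"cri":95},"m":[5,28,3],"oz":{"eo":20,"ev":92,"ky":37,"ng":68}}
After op 2 (replace /jrm/a 39): {"jrm":{"a":39,"cri":95},"m":[5,28,3],"oz":{"eo":20,"ev":92,"ky":37,"ng":68}}
After op 3 (add /oz 65): {"jrm":{"a":39,"cri":95},"m":[5,28,3],"oz":65}
After op 4 (add /m/1 57): {"jrm":{"a":39,"cri":95},"m":[5,57,28,3],"oz":65}
After op 5 (add /f 70): {"f":70,"jrm":{"a":39,"cri":95},"m":[5,57,28,3],"oz":65}
After op 6 (add /miy 4): {"f":70,"jrm":{"a":39,"cri":95},"m":[5,57,28,3],"miy":4,"oz":65}
After op 7 (replace /f 72): {"f":72,"jrm":{"a":39,"cri":95},"m":[5,57,28,3],"miy":4,"oz":65}
After op 8 (replace /f 39): {"f":39,"jrm":{"a":39,"cri":95},"m":[5,57,28,3],"miy":4,"oz":65}

Answer: {"f":39,"jrm":{"a":39,"cri":95},"m":[5,57,28,3],"miy":4,"oz":65}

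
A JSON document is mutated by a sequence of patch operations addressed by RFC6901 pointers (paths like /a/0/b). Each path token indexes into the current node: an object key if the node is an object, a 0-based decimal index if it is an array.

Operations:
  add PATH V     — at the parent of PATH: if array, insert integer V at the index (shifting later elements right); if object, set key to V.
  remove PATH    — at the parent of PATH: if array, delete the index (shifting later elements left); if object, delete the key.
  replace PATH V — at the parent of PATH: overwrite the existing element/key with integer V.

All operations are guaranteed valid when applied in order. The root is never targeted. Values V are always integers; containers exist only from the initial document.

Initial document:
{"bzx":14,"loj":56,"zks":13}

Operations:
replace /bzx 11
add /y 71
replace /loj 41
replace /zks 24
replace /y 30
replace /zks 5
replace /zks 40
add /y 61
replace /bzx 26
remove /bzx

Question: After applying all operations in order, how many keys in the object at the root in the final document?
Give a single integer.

Answer: 3

Derivation:
After op 1 (replace /bzx 11): {"bzx":11,"loj":56,"zks":13}
After op 2 (add /y 71): {"bzx":11,"loj":56,"y":71,"zks":13}
After op 3 (replace /loj 41): {"bzx":11,"loj":41,"y":71,"zks":13}
After op 4 (replace /zks 24): {"bzx":11,"loj":41,"y":71,"zks":24}
After op 5 (replace /y 30): {"bzx":11,"loj":41,"y":30,"zks":24}
After op 6 (replace /zks 5): {"bzx":11,"loj":41,"y":30,"zks":5}
After op 7 (replace /zks 40): {"bzx":11,"loj":41,"y":30,"zks":40}
After op 8 (add /y 61): {"bzx":11,"loj":41,"y":61,"zks":40}
After op 9 (replace /bzx 26): {"bzx":26,"loj":41,"y":61,"zks":40}
After op 10 (remove /bzx): {"loj":41,"y":61,"zks":40}
Size at the root: 3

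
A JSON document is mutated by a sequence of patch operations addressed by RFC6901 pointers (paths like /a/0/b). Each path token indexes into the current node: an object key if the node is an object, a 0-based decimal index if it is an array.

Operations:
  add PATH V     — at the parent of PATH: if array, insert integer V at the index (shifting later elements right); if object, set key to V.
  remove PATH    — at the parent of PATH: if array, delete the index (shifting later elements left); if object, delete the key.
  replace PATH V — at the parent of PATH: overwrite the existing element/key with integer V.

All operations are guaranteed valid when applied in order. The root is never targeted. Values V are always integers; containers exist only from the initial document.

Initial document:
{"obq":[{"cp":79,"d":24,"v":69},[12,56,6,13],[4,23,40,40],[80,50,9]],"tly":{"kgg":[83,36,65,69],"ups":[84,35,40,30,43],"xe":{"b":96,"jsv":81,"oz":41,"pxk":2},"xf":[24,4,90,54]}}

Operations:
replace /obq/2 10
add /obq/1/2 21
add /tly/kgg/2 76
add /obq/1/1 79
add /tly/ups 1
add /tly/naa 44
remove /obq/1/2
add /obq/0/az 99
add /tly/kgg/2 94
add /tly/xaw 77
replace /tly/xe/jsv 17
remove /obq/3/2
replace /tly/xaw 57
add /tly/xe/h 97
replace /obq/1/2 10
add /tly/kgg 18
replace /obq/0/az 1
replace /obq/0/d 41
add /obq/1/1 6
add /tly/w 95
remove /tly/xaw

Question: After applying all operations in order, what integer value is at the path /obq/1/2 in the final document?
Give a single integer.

Answer: 79

Derivation:
After op 1 (replace /obq/2 10): {"obq":[{"cp":79,"d":24,"v":69},[12,56,6,13],10,[80,50,9]],"tly":{"kgg":[83,36,65,69],"ups":[84,35,40,30,43],"xe":{"b":96,"jsv":81,"oz":41,"pxk":2},"xf":[24,4,90,54]}}
After op 2 (add /obq/1/2 21): {"obq":[{"cp":79,"d":24,"v":69},[12,56,21,6,13],10,[80,50,9]],"tly":{"kgg":[83,36,65,69],"ups":[84,35,40,30,43],"xe":{"b":96,"jsv":81,"oz":41,"pxk":2},"xf":[24,4,90,54]}}
After op 3 (add /tly/kgg/2 76): {"obq":[{"cp":79,"d":24,"v":69},[12,56,21,6,13],10,[80,50,9]],"tly":{"kgg":[83,36,76,65,69],"ups":[84,35,40,30,43],"xe":{"b":96,"jsv":81,"oz":41,"pxk":2},"xf":[24,4,90,54]}}
After op 4 (add /obq/1/1 79): {"obq":[{"cp":79,"d":24,"v":69},[12,79,56,21,6,13],10,[80,50,9]],"tly":{"kgg":[83,36,76,65,69],"ups":[84,35,40,30,43],"xe":{"b":96,"jsv":81,"oz":41,"pxk":2},"xf":[24,4,90,54]}}
After op 5 (add /tly/ups 1): {"obq":[{"cp":79,"d":24,"v":69},[12,79,56,21,6,13],10,[80,50,9]],"tly":{"kgg":[83,36,76,65,69],"ups":1,"xe":{"b":96,"jsv":81,"oz":41,"pxk":2},"xf":[24,4,90,54]}}
After op 6 (add /tly/naa 44): {"obq":[{"cp":79,"d":24,"v":69},[12,79,56,21,6,13],10,[80,50,9]],"tly":{"kgg":[83,36,76,65,69],"naa":44,"ups":1,"xe":{"b":96,"jsv":81,"oz":41,"pxk":2},"xf":[24,4,90,54]}}
After op 7 (remove /obq/1/2): {"obq":[{"cp":79,"d":24,"v":69},[12,79,21,6,13],10,[80,50,9]],"tly":{"kgg":[83,36,76,65,69],"naa":44,"ups":1,"xe":{"b":96,"jsv":81,"oz":41,"pxk":2},"xf":[24,4,90,54]}}
After op 8 (add /obq/0/az 99): {"obq":[{"az":99,"cp":79,"d":24,"v":69},[12,79,21,6,13],10,[80,50,9]],"tly":{"kgg":[83,36,76,65,69],"naa":44,"ups":1,"xe":{"b":96,"jsv":81,"oz":41,"pxk":2},"xf":[24,4,90,54]}}
After op 9 (add /tly/kgg/2 94): {"obq":[{"az":99,"cp":79,"d":24,"v":69},[12,79,21,6,13],10,[80,50,9]],"tly":{"kgg":[83,36,94,76,65,69],"naa":44,"ups":1,"xe":{"b":96,"jsv":81,"oz":41,"pxk":2},"xf":[24,4,90,54]}}
After op 10 (add /tly/xaw 77): {"obq":[{"az":99,"cp":79,"d":24,"v":69},[12,79,21,6,13],10,[80,50,9]],"tly":{"kgg":[83,36,94,76,65,69],"naa":44,"ups":1,"xaw":77,"xe":{"b":96,"jsv":81,"oz":41,"pxk":2},"xf":[24,4,90,54]}}
After op 11 (replace /tly/xe/jsv 17): {"obq":[{"az":99,"cp":79,"d":24,"v":69},[12,79,21,6,13],10,[80,50,9]],"tly":{"kgg":[83,36,94,76,65,69],"naa":44,"ups":1,"xaw":77,"xe":{"b":96,"jsv":17,"oz":41,"pxk":2},"xf":[24,4,90,54]}}
After op 12 (remove /obq/3/2): {"obq":[{"az":99,"cp":79,"d":24,"v":69},[12,79,21,6,13],10,[80,50]],"tly":{"kgg":[83,36,94,76,65,69],"naa":44,"ups":1,"xaw":77,"xe":{"b":96,"jsv":17,"oz":41,"pxk":2},"xf":[24,4,90,54]}}
After op 13 (replace /tly/xaw 57): {"obq":[{"az":99,"cp":79,"d":24,"v":69},[12,79,21,6,13],10,[80,50]],"tly":{"kgg":[83,36,94,76,65,69],"naa":44,"ups":1,"xaw":57,"xe":{"b":96,"jsv":17,"oz":41,"pxk":2},"xf":[24,4,90,54]}}
After op 14 (add /tly/xe/h 97): {"obq":[{"az":99,"cp":79,"d":24,"v":69},[12,79,21,6,13],10,[80,50]],"tly":{"kgg":[83,36,94,76,65,69],"naa":44,"ups":1,"xaw":57,"xe":{"b":96,"h":97,"jsv":17,"oz":41,"pxk":2},"xf":[24,4,90,54]}}
After op 15 (replace /obq/1/2 10): {"obq":[{"az":99,"cp":79,"d":24,"v":69},[12,79,10,6,13],10,[80,50]],"tly":{"kgg":[83,36,94,76,65,69],"naa":44,"ups":1,"xaw":57,"xe":{"b":96,"h":97,"jsv":17,"oz":41,"pxk":2},"xf":[24,4,90,54]}}
After op 16 (add /tly/kgg 18): {"obq":[{"az":99,"cp":79,"d":24,"v":69},[12,79,10,6,13],10,[80,50]],"tly":{"kgg":18,"naa":44,"ups":1,"xaw":57,"xe":{"b":96,"h":97,"jsv":17,"oz":41,"pxk":2},"xf":[24,4,90,54]}}
After op 17 (replace /obq/0/az 1): {"obq":[{"az":1,"cp":79,"d":24,"v":69},[12,79,10,6,13],10,[80,50]],"tly":{"kgg":18,"naa":44,"ups":1,"xaw":57,"xe":{"b":96,"h":97,"jsv":17,"oz":41,"pxk":2},"xf":[24,4,90,54]}}
After op 18 (replace /obq/0/d 41): {"obq":[{"az":1,"cp":79,"d":41,"v":69},[12,79,10,6,13],10,[80,50]],"tly":{"kgg":18,"naa":44,"ups":1,"xaw":57,"xe":{"b":96,"h":97,"jsv":17,"oz":41,"pxk":2},"xf":[24,4,90,54]}}
After op 19 (add /obq/1/1 6): {"obq":[{"az":1,"cp":79,"d":41,"v":69},[12,6,79,10,6,13],10,[80,50]],"tly":{"kgg":18,"naa":44,"ups":1,"xaw":57,"xe":{"b":96,"h":97,"jsv":17,"oz":41,"pxk":2},"xf":[24,4,90,54]}}
After op 20 (add /tly/w 95): {"obq":[{"az":1,"cp":79,"d":41,"v":69},[12,6,79,10,6,13],10,[80,50]],"tly":{"kgg":18,"naa":44,"ups":1,"w":95,"xaw":57,"xe":{"b":96,"h":97,"jsv":17,"oz":41,"pxk":2},"xf":[24,4,90,54]}}
After op 21 (remove /tly/xaw): {"obq":[{"az":1,"cp":79,"d":41,"v":69},[12,6,79,10,6,13],10,[80,50]],"tly":{"kgg":18,"naa":44,"ups":1,"w":95,"xe":{"b":96,"h":97,"jsv":17,"oz":41,"pxk":2},"xf":[24,4,90,54]}}
Value at /obq/1/2: 79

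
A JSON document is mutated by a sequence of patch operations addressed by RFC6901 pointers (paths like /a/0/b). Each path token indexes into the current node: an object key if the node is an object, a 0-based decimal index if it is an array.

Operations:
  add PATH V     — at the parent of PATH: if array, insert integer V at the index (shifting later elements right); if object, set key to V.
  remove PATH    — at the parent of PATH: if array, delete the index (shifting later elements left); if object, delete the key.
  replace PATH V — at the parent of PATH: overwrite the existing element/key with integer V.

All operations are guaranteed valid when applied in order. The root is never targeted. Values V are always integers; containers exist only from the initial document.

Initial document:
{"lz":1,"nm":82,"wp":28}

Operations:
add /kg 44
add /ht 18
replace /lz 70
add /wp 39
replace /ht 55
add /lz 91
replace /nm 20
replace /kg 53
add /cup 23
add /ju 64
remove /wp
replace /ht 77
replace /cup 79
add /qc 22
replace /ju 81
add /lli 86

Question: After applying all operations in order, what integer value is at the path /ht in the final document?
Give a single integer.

Answer: 77

Derivation:
After op 1 (add /kg 44): {"kg":44,"lz":1,"nm":82,"wp":28}
After op 2 (add /ht 18): {"ht":18,"kg":44,"lz":1,"nm":82,"wp":28}
After op 3 (replace /lz 70): {"ht":18,"kg":44,"lz":70,"nm":82,"wp":28}
After op 4 (add /wp 39): {"ht":18,"kg":44,"lz":70,"nm":82,"wp":39}
After op 5 (replace /ht 55): {"ht":55,"kg":44,"lz":70,"nm":82,"wp":39}
After op 6 (add /lz 91): {"ht":55,"kg":44,"lz":91,"nm":82,"wp":39}
After op 7 (replace /nm 20): {"ht":55,"kg":44,"lz":91,"nm":20,"wp":39}
After op 8 (replace /kg 53): {"ht":55,"kg":53,"lz":91,"nm":20,"wp":39}
After op 9 (add /cup 23): {"cup":23,"ht":55,"kg":53,"lz":91,"nm":20,"wp":39}
After op 10 (add /ju 64): {"cup":23,"ht":55,"ju":64,"kg":53,"lz":91,"nm":20,"wp":39}
After op 11 (remove /wp): {"cup":23,"ht":55,"ju":64,"kg":53,"lz":91,"nm":20}
After op 12 (replace /ht 77): {"cup":23,"ht":77,"ju":64,"kg":53,"lz":91,"nm":20}
After op 13 (replace /cup 79): {"cup":79,"ht":77,"ju":64,"kg":53,"lz":91,"nm":20}
After op 14 (add /qc 22): {"cup":79,"ht":77,"ju":64,"kg":53,"lz":91,"nm":20,"qc":22}
After op 15 (replace /ju 81): {"cup":79,"ht":77,"ju":81,"kg":53,"lz":91,"nm":20,"qc":22}
After op 16 (add /lli 86): {"cup":79,"ht":77,"ju":81,"kg":53,"lli":86,"lz":91,"nm":20,"qc":22}
Value at /ht: 77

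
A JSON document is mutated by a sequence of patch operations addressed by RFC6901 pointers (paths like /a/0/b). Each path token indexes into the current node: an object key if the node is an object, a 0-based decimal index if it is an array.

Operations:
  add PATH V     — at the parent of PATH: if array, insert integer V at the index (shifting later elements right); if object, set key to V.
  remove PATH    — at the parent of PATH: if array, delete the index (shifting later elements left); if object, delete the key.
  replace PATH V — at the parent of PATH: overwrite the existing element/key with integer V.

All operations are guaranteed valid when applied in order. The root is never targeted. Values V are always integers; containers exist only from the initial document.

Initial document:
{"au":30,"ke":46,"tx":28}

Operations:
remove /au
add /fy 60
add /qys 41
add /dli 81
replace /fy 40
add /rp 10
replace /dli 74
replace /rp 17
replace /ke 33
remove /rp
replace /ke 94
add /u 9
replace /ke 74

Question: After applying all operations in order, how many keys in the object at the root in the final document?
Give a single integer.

After op 1 (remove /au): {"ke":46,"tx":28}
After op 2 (add /fy 60): {"fy":60,"ke":46,"tx":28}
After op 3 (add /qys 41): {"fy":60,"ke":46,"qys":41,"tx":28}
After op 4 (add /dli 81): {"dli":81,"fy":60,"ke":46,"qys":41,"tx":28}
After op 5 (replace /fy 40): {"dli":81,"fy":40,"ke":46,"qys":41,"tx":28}
After op 6 (add /rp 10): {"dli":81,"fy":40,"ke":46,"qys":41,"rp":10,"tx":28}
After op 7 (replace /dli 74): {"dli":74,"fy":40,"ke":46,"qys":41,"rp":10,"tx":28}
After op 8 (replace /rp 17): {"dli":74,"fy":40,"ke":46,"qys":41,"rp":17,"tx":28}
After op 9 (replace /ke 33): {"dli":74,"fy":40,"ke":33,"qys":41,"rp":17,"tx":28}
After op 10 (remove /rp): {"dli":74,"fy":40,"ke":33,"qys":41,"tx":28}
After op 11 (replace /ke 94): {"dli":74,"fy":40,"ke":94,"qys":41,"tx":28}
After op 12 (add /u 9): {"dli":74,"fy":40,"ke":94,"qys":41,"tx":28,"u":9}
After op 13 (replace /ke 74): {"dli":74,"fy":40,"ke":74,"qys":41,"tx":28,"u":9}
Size at the root: 6

Answer: 6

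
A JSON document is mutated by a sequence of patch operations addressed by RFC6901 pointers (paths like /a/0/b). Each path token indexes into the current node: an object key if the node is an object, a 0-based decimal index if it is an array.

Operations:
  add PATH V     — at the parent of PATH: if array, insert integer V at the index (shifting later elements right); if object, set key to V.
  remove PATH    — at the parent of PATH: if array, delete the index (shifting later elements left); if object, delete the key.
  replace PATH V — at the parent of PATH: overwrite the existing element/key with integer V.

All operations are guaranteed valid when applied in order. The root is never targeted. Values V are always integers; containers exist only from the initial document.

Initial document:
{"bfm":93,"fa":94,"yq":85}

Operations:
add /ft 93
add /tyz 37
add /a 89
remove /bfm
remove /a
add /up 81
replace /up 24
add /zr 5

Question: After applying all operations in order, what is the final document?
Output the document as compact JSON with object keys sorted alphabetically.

Answer: {"fa":94,"ft":93,"tyz":37,"up":24,"yq":85,"zr":5}

Derivation:
After op 1 (add /ft 93): {"bfm":93,"fa":94,"ft":93,"yq":85}
After op 2 (add /tyz 37): {"bfm":93,"fa":94,"ft":93,"tyz":37,"yq":85}
After op 3 (add /a 89): {"a":89,"bfm":93,"fa":94,"ft":93,"tyz":37,"yq":85}
After op 4 (remove /bfm): {"a":89,"fa":94,"ft":93,"tyz":37,"yq":85}
After op 5 (remove /a): {"fa":94,"ft":93,"tyz":37,"yq":85}
After op 6 (add /up 81): {"fa":94,"ft":93,"tyz":37,"up":81,"yq":85}
After op 7 (replace /up 24): {"fa":94,"ft":93,"tyz":37,"up":24,"yq":85}
After op 8 (add /zr 5): {"fa":94,"ft":93,"tyz":37,"up":24,"yq":85,"zr":5}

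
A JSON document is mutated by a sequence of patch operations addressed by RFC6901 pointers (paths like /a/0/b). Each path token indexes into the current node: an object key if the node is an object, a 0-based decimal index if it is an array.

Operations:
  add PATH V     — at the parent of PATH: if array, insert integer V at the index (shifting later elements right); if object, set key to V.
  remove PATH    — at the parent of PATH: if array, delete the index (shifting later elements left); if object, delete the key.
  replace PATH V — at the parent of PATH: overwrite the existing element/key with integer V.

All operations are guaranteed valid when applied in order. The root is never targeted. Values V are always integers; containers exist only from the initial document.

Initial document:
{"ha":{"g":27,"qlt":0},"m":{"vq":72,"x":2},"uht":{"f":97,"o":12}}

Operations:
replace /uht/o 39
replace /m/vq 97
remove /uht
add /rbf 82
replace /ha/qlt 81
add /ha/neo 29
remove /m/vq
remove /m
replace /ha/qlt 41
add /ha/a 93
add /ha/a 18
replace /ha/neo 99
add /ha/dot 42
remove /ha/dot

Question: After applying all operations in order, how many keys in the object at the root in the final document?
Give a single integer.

After op 1 (replace /uht/o 39): {"ha":{"g":27,"qlt":0},"m":{"vq":72,"x":2},"uht":{"f":97,"o":39}}
After op 2 (replace /m/vq 97): {"ha":{"g":27,"qlt":0},"m":{"vq":97,"x":2},"uht":{"f":97,"o":39}}
After op 3 (remove /uht): {"ha":{"g":27,"qlt":0},"m":{"vq":97,"x":2}}
After op 4 (add /rbf 82): {"ha":{"g":27,"qlt":0},"m":{"vq":97,"x":2},"rbf":82}
After op 5 (replace /ha/qlt 81): {"ha":{"g":27,"qlt":81},"m":{"vq":97,"x":2},"rbf":82}
After op 6 (add /ha/neo 29): {"ha":{"g":27,"neo":29,"qlt":81},"m":{"vq":97,"x":2},"rbf":82}
After op 7 (remove /m/vq): {"ha":{"g":27,"neo":29,"qlt":81},"m":{"x":2},"rbf":82}
After op 8 (remove /m): {"ha":{"g":27,"neo":29,"qlt":81},"rbf":82}
After op 9 (replace /ha/qlt 41): {"ha":{"g":27,"neo":29,"qlt":41},"rbf":82}
After op 10 (add /ha/a 93): {"ha":{"a":93,"g":27,"neo":29,"qlt":41},"rbf":82}
After op 11 (add /ha/a 18): {"ha":{"a":18,"g":27,"neo":29,"qlt":41},"rbf":82}
After op 12 (replace /ha/neo 99): {"ha":{"a":18,"g":27,"neo":99,"qlt":41},"rbf":82}
After op 13 (add /ha/dot 42): {"ha":{"a":18,"dot":42,"g":27,"neo":99,"qlt":41},"rbf":82}
After op 14 (remove /ha/dot): {"ha":{"a":18,"g":27,"neo":99,"qlt":41},"rbf":82}
Size at the root: 2

Answer: 2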